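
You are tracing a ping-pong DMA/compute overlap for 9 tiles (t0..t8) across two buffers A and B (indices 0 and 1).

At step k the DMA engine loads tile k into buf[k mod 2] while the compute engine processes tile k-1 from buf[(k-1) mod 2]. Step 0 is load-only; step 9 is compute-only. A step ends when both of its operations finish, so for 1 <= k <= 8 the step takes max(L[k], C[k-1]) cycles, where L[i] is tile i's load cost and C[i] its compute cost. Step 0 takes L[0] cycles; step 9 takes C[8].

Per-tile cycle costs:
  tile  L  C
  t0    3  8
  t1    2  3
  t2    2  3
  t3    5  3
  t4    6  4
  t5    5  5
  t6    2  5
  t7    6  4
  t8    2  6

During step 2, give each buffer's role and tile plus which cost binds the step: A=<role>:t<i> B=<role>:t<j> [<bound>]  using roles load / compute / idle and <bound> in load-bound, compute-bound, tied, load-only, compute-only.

[0] DMA t0→A (3c) ∥ CU idle ⇒ 3c, clock 3
[1] DMA t1→B (2c) ∥ CU A:t0 (8c) ⇒ 8c, clock 11
[2] DMA t2→A (2c) ∥ CU B:t1 (3c) ⇒ 3c, clock 14
[3] DMA t3→B (5c) ∥ CU A:t2 (3c) ⇒ 5c, clock 19
[4] DMA t4→A (6c) ∥ CU B:t3 (3c) ⇒ 6c, clock 25
[5] DMA t5→B (5c) ∥ CU A:t4 (4c) ⇒ 5c, clock 30
[6] DMA t6→A (2c) ∥ CU B:t5 (5c) ⇒ 5c, clock 35
[7] DMA t7→B (6c) ∥ CU A:t6 (5c) ⇒ 6c, clock 41
[8] DMA t8→A (2c) ∥ CU B:t7 (4c) ⇒ 4c, clock 45
[9] DMA idle ∥ CU A:t8 (6c) ⇒ 6c, clock 51

step 2: A=load:t2 B=compute:t1 [compute-bound]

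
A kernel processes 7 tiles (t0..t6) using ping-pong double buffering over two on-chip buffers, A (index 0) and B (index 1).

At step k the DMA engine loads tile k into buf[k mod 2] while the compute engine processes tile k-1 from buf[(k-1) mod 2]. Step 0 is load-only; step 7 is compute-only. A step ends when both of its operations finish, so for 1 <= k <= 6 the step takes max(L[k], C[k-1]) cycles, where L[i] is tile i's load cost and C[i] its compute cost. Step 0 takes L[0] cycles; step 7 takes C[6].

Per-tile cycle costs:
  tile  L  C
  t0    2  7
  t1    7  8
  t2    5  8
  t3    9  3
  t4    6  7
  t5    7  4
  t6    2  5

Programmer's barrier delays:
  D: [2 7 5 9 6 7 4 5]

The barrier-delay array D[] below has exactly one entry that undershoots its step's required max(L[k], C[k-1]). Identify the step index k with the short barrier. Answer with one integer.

hazard at step 2

[0] required=L[0]=2=2 vs D=2 ok
[1] required=max(L[1]=7,C[0]=7)=7 vs D=7 ok
[2] required=max(L[2]=5,C[1]=8)=8 vs D=5 SHORT
[3] required=max(L[3]=9,C[2]=8)=9 vs D=9 ok
[4] required=max(L[4]=6,C[3]=3)=6 vs D=6 ok
[5] required=max(L[5]=7,C[4]=7)=7 vs D=7 ok
[6] required=max(L[6]=2,C[5]=4)=4 vs D=4 ok
[7] required=C[6]=5=5 vs D=5 ok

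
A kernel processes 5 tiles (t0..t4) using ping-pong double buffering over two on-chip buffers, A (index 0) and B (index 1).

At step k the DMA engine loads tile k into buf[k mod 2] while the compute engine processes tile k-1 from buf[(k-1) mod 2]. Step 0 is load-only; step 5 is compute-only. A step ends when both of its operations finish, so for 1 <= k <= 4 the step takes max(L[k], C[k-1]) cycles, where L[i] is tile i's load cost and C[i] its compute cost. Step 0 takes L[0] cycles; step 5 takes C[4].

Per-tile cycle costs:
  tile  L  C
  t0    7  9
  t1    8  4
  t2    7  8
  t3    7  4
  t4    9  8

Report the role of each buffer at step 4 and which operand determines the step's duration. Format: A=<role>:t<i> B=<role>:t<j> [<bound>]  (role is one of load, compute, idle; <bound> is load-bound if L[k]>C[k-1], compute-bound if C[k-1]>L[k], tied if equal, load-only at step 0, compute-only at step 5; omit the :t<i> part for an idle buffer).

step 4: A=load:t4 B=compute:t3 [load-bound]

step 0: L[0]=7 → dur=7, Σ=7 | A=load:t0 B=idle [load-only]
step 1: L[1]=8 C[0]=9 → dur=9, Σ=16 | A=compute:t0 B=load:t1 [compute-bound]
step 2: L[2]=7 C[1]=4 → dur=7, Σ=23 | A=load:t2 B=compute:t1 [load-bound]
step 3: L[3]=7 C[2]=8 → dur=8, Σ=31 | A=compute:t2 B=load:t3 [compute-bound]
step 4: L[4]=9 C[3]=4 → dur=9, Σ=40 | A=load:t4 B=compute:t3 [load-bound]
step 5: C[4]=8 → dur=8, Σ=48 | A=compute:t4 B=idle [compute-only]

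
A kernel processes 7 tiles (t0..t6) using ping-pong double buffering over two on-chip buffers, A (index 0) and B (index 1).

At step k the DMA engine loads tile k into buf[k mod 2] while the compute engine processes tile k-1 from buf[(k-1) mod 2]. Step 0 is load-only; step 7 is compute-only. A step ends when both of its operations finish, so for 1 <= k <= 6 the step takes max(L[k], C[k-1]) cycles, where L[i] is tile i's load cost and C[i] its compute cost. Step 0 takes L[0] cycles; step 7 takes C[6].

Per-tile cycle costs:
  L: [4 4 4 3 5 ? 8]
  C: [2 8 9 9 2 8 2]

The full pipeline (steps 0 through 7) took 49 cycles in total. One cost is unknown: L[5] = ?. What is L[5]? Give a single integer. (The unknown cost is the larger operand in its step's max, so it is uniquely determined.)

step 0 = dur = L[0]=4 = 4
step 1 = dur = max(L[1]=4, C[0]=2) = 4
step 2 = dur = max(L[2]=4, C[1]=8) = 8
step 3 = dur = max(L[3]=3, C[2]=9) = 9
step 4 = dur = max(L[4]=5, C[3]=9) = 9
step 5 = dur = max(L[5]=?, C[4]=2) = L[5]  (unknown; binding)
step 6 = dur = max(L[6]=8, C[5]=8) = 8
step 7 = dur = C[6]=2 = 2
sum of known step durations = 44
dur[5] = total - known = 49 - 44 = 5
L[5] is the binding max in step 5, so L[5] = dur[5] = 5

L[5] = 5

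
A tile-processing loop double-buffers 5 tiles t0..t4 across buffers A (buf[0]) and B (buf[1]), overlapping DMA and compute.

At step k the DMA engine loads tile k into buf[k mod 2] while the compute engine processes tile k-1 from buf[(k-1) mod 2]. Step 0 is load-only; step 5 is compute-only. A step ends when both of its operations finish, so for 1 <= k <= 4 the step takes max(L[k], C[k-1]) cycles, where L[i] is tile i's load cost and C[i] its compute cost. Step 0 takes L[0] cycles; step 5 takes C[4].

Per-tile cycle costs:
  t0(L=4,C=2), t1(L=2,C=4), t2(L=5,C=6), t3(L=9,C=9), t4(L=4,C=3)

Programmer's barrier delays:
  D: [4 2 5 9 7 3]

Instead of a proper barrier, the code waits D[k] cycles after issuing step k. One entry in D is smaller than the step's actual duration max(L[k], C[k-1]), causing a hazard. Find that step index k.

step 0: need L[0]=4 = 4; D[0]=4 ok
step 1: need max(L[1]=2,C[0]=2) = 2; D[1]=2 ok
step 2: need max(L[2]=5,C[1]=4) = 5; D[2]=5 ok
step 3: need max(L[3]=9,C[2]=6) = 9; D[3]=9 ok
step 4: need max(L[4]=4,C[3]=9) = 9; D[4]=7 SHORT
step 5: need C[4]=3 = 3; D[5]=3 ok

hazard at step 4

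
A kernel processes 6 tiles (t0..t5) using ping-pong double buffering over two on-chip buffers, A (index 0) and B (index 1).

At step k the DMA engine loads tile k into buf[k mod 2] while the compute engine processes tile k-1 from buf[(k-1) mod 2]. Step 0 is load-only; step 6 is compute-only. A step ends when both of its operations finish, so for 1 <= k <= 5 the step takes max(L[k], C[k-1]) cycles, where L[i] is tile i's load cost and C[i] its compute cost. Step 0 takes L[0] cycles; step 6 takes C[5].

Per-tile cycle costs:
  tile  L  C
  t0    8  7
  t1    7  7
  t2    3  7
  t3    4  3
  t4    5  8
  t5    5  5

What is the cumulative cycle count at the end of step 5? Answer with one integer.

end_cycle[5] = 42

[0] DMA t0→A (8c) ∥ CU idle ⇒ 8c, clock 8
[1] DMA t1→B (7c) ∥ CU A:t0 (7c) ⇒ 7c, clock 15
[2] DMA t2→A (3c) ∥ CU B:t1 (7c) ⇒ 7c, clock 22
[3] DMA t3→B (4c) ∥ CU A:t2 (7c) ⇒ 7c, clock 29
[4] DMA t4→A (5c) ∥ CU B:t3 (3c) ⇒ 5c, clock 34
[5] DMA t5→B (5c) ∥ CU A:t4 (8c) ⇒ 8c, clock 42
[6] DMA idle ∥ CU B:t5 (5c) ⇒ 5c, clock 47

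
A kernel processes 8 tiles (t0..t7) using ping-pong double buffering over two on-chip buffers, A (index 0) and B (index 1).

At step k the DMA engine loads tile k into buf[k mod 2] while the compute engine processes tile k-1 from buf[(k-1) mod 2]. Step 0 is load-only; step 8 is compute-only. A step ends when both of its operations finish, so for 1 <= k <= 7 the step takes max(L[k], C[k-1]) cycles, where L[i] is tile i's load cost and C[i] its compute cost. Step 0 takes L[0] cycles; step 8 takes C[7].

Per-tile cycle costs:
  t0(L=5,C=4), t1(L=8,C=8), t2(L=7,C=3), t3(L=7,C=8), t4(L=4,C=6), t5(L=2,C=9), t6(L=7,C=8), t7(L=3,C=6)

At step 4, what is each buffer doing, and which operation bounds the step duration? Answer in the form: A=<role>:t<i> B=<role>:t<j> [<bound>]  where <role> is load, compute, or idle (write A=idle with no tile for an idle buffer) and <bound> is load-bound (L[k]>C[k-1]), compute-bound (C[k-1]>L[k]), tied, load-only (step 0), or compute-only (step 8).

  0. 5=5c; end=5; A:t0 B:-
  1. max(8,4)=8c; end=13; A:t0 B:t1
  2. max(7,8)=8c; end=21; A:t2 B:t1
  3. max(7,3)=7c; end=28; A:t2 B:t3
  4. max(4,8)=8c; end=36; A:t4 B:t3
  5. max(2,6)=6c; end=42; A:t4 B:t5
  6. max(7,9)=9c; end=51; A:t6 B:t5
  7. max(3,8)=8c; end=59; A:t6 B:t7
  8. 6=6c; end=65; A:t6 B:t7

step 4: A=load:t4 B=compute:t3 [compute-bound]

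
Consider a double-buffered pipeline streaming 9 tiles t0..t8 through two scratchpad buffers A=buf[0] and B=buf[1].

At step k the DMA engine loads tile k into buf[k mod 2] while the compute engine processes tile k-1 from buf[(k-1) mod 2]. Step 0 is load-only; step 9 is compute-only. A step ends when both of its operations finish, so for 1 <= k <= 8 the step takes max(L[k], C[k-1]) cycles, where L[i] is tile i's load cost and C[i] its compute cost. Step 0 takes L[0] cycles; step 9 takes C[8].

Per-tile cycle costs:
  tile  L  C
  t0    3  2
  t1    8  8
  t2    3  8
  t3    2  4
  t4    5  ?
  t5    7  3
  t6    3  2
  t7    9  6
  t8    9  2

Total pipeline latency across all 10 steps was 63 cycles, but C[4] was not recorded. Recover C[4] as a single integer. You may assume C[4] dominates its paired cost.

C[4] = 8

step 0 = dur = L[0]=3 = 3
step 1 = dur = max(L[1]=8, C[0]=2) = 8
step 2 = dur = max(L[2]=3, C[1]=8) = 8
step 3 = dur = max(L[3]=2, C[2]=8) = 8
step 4 = dur = max(L[4]=5, C[3]=4) = 5
step 5 = dur = max(L[5]=7, C[4]=?) = C[4]  (unknown; binding)
step 6 = dur = max(L[6]=3, C[5]=3) = 3
step 7 = dur = max(L[7]=9, C[6]=2) = 9
step 8 = dur = max(L[8]=9, C[7]=6) = 9
step 9 = dur = C[8]=2 = 2
sum of known step durations = 55
dur[5] = total - known = 63 - 55 = 8
C[4] is the binding max in step 5, so C[4] = dur[5] = 8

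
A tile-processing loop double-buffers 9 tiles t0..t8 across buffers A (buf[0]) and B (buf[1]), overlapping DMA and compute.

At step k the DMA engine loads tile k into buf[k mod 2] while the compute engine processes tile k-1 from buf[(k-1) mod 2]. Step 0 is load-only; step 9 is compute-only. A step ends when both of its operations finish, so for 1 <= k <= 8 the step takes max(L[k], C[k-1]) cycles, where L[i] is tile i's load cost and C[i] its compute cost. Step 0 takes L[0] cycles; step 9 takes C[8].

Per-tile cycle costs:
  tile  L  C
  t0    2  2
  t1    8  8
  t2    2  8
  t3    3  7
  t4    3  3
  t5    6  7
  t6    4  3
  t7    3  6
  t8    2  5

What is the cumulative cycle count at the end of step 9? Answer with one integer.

step 0: L[0]=2 → dur=2, Σ=2 | A=load:t0 B=idle [load-only]
step 1: L[1]=8 C[0]=2 → dur=8, Σ=10 | A=compute:t0 B=load:t1 [load-bound]
step 2: L[2]=2 C[1]=8 → dur=8, Σ=18 | A=load:t2 B=compute:t1 [compute-bound]
step 3: L[3]=3 C[2]=8 → dur=8, Σ=26 | A=compute:t2 B=load:t3 [compute-bound]
step 4: L[4]=3 C[3]=7 → dur=7, Σ=33 | A=load:t4 B=compute:t3 [compute-bound]
step 5: L[5]=6 C[4]=3 → dur=6, Σ=39 | A=compute:t4 B=load:t5 [load-bound]
step 6: L[6]=4 C[5]=7 → dur=7, Σ=46 | A=load:t6 B=compute:t5 [compute-bound]
step 7: L[7]=3 C[6]=3 → dur=3, Σ=49 | A=compute:t6 B=load:t7 [tied]
step 8: L[8]=2 C[7]=6 → dur=6, Σ=55 | A=load:t8 B=compute:t7 [compute-bound]
step 9: C[8]=5 → dur=5, Σ=60 | A=compute:t8 B=idle [compute-only]

end_cycle[9] = 60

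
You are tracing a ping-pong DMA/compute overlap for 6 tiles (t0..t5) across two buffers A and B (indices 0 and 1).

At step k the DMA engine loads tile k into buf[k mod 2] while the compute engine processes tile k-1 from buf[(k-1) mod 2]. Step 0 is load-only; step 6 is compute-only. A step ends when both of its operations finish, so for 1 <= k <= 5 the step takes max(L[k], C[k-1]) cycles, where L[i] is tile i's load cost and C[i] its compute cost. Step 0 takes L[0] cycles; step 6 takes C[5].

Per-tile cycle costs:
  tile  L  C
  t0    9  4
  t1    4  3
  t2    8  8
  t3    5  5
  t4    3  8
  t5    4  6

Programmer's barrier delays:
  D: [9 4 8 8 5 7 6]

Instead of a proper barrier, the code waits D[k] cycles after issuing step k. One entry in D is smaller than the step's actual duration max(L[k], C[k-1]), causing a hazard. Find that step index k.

hazard at step 5

step 0: need L[0]=9 = 9; D[0]=9 ok
step 1: need max(L[1]=4,C[0]=4) = 4; D[1]=4 ok
step 2: need max(L[2]=8,C[1]=3) = 8; D[2]=8 ok
step 3: need max(L[3]=5,C[2]=8) = 8; D[3]=8 ok
step 4: need max(L[4]=3,C[3]=5) = 5; D[4]=5 ok
step 5: need max(L[5]=4,C[4]=8) = 8; D[5]=7 SHORT
step 6: need C[5]=6 = 6; D[6]=6 ok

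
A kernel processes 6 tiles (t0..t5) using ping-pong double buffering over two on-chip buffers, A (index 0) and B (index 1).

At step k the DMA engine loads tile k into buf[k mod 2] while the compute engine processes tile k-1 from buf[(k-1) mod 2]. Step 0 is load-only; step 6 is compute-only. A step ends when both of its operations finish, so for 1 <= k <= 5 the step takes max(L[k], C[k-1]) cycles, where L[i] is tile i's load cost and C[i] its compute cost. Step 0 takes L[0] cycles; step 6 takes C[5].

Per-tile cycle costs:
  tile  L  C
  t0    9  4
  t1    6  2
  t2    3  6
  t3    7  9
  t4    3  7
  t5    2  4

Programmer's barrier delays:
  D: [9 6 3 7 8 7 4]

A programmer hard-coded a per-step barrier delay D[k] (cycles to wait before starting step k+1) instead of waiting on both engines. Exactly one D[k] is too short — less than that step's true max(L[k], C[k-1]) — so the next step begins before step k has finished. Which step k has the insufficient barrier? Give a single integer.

[0] required=L[0]=9=9 vs D=9 ok
[1] required=max(L[1]=6,C[0]=4)=6 vs D=6 ok
[2] required=max(L[2]=3,C[1]=2)=3 vs D=3 ok
[3] required=max(L[3]=7,C[2]=6)=7 vs D=7 ok
[4] required=max(L[4]=3,C[3]=9)=9 vs D=8 SHORT
[5] required=max(L[5]=2,C[4]=7)=7 vs D=7 ok
[6] required=C[5]=4=4 vs D=4 ok

hazard at step 4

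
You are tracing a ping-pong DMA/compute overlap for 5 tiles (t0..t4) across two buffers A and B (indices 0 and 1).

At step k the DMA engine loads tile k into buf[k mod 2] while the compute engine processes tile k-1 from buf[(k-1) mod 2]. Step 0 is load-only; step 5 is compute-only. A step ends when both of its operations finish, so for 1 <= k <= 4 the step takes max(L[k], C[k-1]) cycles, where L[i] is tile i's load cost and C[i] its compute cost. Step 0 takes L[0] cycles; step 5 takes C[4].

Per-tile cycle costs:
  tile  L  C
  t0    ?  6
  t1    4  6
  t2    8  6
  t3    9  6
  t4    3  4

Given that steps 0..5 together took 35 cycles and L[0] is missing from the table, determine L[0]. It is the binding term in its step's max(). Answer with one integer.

L[0] = 2

step 0 | dur = L[0]=? = L[0]  (unknown; binding)
step 1 | dur = max(L[1]=4, C[0]=6) = 6
step 2 | dur = max(L[2]=8, C[1]=6) = 8
step 3 | dur = max(L[3]=9, C[2]=6) = 9
step 4 | dur = max(L[4]=3, C[3]=6) = 6
step 5 | dur = C[4]=4 = 4
sum of known step durations = 33
dur[0] = total - known = 35 - 33 = 2
L[0] is the binding max in step 0, so L[0] = dur[0] = 2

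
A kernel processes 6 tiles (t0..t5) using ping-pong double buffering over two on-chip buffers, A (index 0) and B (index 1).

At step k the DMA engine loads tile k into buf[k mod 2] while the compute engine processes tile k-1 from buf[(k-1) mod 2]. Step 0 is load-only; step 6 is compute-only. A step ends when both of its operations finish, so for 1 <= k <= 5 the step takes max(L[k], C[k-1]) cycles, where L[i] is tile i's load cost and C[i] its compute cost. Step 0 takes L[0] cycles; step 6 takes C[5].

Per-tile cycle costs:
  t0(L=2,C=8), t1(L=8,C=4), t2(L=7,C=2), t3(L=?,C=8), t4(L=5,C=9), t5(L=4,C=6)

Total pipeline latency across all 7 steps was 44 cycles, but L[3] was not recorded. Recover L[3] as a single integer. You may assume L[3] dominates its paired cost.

step 0 = dur = L[0]=2 = 2
step 1 = dur = max(L[1]=8, C[0]=8) = 8
step 2 = dur = max(L[2]=7, C[1]=4) = 7
step 3 = dur = max(L[3]=?, C[2]=2) = L[3]  (unknown; binding)
step 4 = dur = max(L[4]=5, C[3]=8) = 8
step 5 = dur = max(L[5]=4, C[4]=9) = 9
step 6 = dur = C[5]=6 = 6
sum of known step durations = 40
dur[3] = total - known = 44 - 40 = 4
L[3] is the binding max in step 3, so L[3] = dur[3] = 4

L[3] = 4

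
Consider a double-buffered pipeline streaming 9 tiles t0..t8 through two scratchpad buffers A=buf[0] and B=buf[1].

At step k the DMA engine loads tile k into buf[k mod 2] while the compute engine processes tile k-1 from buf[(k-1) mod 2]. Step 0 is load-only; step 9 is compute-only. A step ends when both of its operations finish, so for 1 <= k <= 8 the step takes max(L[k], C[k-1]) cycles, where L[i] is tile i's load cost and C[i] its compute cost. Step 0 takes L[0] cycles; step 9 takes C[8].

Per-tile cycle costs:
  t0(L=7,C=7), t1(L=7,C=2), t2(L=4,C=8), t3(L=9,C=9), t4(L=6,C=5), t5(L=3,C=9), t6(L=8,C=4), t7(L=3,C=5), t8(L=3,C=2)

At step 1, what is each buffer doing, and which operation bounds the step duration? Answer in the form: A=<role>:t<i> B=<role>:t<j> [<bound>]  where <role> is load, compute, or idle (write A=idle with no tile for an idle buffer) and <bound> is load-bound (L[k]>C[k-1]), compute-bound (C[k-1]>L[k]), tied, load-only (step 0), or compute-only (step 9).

step 0: L[0]=7 → dur=7, Σ=7 | A=load:t0 B=idle [load-only]
step 1: L[1]=7 C[0]=7 → dur=7, Σ=14 | A=compute:t0 B=load:t1 [tied]
step 2: L[2]=4 C[1]=2 → dur=4, Σ=18 | A=load:t2 B=compute:t1 [load-bound]
step 3: L[3]=9 C[2]=8 → dur=9, Σ=27 | A=compute:t2 B=load:t3 [load-bound]
step 4: L[4]=6 C[3]=9 → dur=9, Σ=36 | A=load:t4 B=compute:t3 [compute-bound]
step 5: L[5]=3 C[4]=5 → dur=5, Σ=41 | A=compute:t4 B=load:t5 [compute-bound]
step 6: L[6]=8 C[5]=9 → dur=9, Σ=50 | A=load:t6 B=compute:t5 [compute-bound]
step 7: L[7]=3 C[6]=4 → dur=4, Σ=54 | A=compute:t6 B=load:t7 [compute-bound]
step 8: L[8]=3 C[7]=5 → dur=5, Σ=59 | A=load:t8 B=compute:t7 [compute-bound]
step 9: C[8]=2 → dur=2, Σ=61 | A=compute:t8 B=idle [compute-only]

step 1: A=compute:t0 B=load:t1 [tied]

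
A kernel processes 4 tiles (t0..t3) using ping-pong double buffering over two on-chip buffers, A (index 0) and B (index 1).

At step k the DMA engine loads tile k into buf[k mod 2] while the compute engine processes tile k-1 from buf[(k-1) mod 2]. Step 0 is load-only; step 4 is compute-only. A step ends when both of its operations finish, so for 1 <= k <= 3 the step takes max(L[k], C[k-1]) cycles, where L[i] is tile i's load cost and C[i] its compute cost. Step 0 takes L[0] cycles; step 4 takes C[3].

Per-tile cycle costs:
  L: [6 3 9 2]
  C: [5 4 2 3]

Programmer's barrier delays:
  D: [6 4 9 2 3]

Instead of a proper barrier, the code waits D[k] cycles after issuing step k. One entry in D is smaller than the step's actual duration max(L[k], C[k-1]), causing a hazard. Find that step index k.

[0] required=L[0]=6=6 vs D=6 ok
[1] required=max(L[1]=3,C[0]=5)=5 vs D=4 SHORT
[2] required=max(L[2]=9,C[1]=4)=9 vs D=9 ok
[3] required=max(L[3]=2,C[2]=2)=2 vs D=2 ok
[4] required=C[3]=3=3 vs D=3 ok

hazard at step 1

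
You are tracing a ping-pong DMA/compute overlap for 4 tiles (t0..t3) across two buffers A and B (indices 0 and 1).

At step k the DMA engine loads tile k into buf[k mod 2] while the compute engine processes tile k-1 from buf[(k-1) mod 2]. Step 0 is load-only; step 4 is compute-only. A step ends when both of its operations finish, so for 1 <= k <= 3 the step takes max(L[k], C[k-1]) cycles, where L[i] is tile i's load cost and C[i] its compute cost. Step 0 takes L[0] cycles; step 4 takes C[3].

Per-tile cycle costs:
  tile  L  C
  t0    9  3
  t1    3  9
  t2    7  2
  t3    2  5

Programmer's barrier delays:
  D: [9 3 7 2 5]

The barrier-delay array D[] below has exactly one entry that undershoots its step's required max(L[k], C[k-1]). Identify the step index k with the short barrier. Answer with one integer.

step 0: need L[0]=9 = 9; D[0]=9 ok
step 1: need max(L[1]=3,C[0]=3) = 3; D[1]=3 ok
step 2: need max(L[2]=7,C[1]=9) = 9; D[2]=7 SHORT
step 3: need max(L[3]=2,C[2]=2) = 2; D[3]=2 ok
step 4: need C[3]=5 = 5; D[4]=5 ok

hazard at step 2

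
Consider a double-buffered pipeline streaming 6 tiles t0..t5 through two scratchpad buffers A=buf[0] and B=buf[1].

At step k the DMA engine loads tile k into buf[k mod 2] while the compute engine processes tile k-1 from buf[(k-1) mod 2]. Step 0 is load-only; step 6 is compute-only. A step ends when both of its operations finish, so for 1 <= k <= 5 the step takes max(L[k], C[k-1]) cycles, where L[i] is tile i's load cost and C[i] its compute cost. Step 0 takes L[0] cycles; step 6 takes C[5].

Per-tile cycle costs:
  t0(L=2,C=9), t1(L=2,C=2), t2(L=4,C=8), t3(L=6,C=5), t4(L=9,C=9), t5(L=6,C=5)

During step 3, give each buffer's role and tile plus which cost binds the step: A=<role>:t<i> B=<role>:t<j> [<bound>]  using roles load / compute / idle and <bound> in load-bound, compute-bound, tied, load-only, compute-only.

step 3: A=compute:t2 B=load:t3 [compute-bound]

k=0 load=t0/2c comp=- wait=2 total=2
k=1 load=t1/2c comp=t0/9c wait=9 total=11
k=2 load=t2/4c comp=t1/2c wait=4 total=15
k=3 load=t3/6c comp=t2/8c wait=8 total=23
k=4 load=t4/9c comp=t3/5c wait=9 total=32
k=5 load=t5/6c comp=t4/9c wait=9 total=41
k=6 load=- comp=t5/5c wait=5 total=46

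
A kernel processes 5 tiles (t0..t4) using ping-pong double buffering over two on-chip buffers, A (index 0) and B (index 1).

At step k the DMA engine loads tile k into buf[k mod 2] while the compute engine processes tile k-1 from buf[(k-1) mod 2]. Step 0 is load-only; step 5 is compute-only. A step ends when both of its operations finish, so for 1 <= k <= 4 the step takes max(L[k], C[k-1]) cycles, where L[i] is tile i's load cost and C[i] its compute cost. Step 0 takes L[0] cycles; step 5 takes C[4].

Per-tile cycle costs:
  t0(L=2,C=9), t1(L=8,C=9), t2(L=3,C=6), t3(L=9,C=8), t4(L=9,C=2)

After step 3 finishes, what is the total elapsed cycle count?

end_cycle[3] = 29

[0] DMA t0→A (2c) ∥ CU idle ⇒ 2c, clock 2
[1] DMA t1→B (8c) ∥ CU A:t0 (9c) ⇒ 9c, clock 11
[2] DMA t2→A (3c) ∥ CU B:t1 (9c) ⇒ 9c, clock 20
[3] DMA t3→B (9c) ∥ CU A:t2 (6c) ⇒ 9c, clock 29
[4] DMA t4→A (9c) ∥ CU B:t3 (8c) ⇒ 9c, clock 38
[5] DMA idle ∥ CU A:t4 (2c) ⇒ 2c, clock 40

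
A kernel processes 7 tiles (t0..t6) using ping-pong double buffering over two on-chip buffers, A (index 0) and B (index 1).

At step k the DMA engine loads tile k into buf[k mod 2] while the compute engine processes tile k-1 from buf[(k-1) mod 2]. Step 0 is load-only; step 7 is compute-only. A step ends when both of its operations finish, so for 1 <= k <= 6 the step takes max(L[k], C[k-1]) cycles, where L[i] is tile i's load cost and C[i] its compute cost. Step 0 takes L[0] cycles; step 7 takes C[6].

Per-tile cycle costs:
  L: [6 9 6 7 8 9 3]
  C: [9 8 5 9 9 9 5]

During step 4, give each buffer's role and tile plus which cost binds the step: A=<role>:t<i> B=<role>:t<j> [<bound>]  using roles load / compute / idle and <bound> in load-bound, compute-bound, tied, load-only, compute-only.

step 4: A=load:t4 B=compute:t3 [compute-bound]

k=0 load=t0/6c comp=- wait=6 total=6
k=1 load=t1/9c comp=t0/9c wait=9 total=15
k=2 load=t2/6c comp=t1/8c wait=8 total=23
k=3 load=t3/7c comp=t2/5c wait=7 total=30
k=4 load=t4/8c comp=t3/9c wait=9 total=39
k=5 load=t5/9c comp=t4/9c wait=9 total=48
k=6 load=t6/3c comp=t5/9c wait=9 total=57
k=7 load=- comp=t6/5c wait=5 total=62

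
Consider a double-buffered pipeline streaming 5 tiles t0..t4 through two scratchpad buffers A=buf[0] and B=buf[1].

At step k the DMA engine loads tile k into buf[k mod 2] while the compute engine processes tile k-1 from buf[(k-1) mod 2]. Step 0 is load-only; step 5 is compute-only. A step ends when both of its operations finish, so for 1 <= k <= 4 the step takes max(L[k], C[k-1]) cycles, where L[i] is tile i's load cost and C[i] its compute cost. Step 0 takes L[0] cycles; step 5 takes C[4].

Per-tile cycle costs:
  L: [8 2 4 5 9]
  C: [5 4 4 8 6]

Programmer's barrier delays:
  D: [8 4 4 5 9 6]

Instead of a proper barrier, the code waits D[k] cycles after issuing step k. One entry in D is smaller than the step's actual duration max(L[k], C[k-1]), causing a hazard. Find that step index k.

k=0 barrier L[0]=8→8c, D[0]=8 ok
k=1 barrier max(L[1]=2,C[0]=5)→5c, D[1]=4 SHORT
k=2 barrier max(L[2]=4,C[1]=4)→4c, D[2]=4 ok
k=3 barrier max(L[3]=5,C[2]=4)→5c, D[3]=5 ok
k=4 barrier max(L[4]=9,C[3]=8)→9c, D[4]=9 ok
k=5 barrier C[4]=6→6c, D[5]=6 ok

hazard at step 1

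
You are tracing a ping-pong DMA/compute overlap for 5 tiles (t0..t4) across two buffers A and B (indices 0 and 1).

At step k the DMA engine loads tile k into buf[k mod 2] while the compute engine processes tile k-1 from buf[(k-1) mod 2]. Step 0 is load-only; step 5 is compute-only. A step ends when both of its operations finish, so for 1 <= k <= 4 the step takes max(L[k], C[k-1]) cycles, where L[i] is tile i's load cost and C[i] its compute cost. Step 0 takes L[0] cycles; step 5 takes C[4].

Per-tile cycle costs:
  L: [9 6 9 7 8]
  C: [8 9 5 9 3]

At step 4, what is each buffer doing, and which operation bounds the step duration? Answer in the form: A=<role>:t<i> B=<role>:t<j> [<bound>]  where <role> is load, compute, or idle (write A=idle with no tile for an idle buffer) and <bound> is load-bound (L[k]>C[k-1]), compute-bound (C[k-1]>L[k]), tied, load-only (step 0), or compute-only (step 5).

[0] DMA t0→A (9c) ∥ CU idle ⇒ 9c, clock 9
[1] DMA t1→B (6c) ∥ CU A:t0 (8c) ⇒ 8c, clock 17
[2] DMA t2→A (9c) ∥ CU B:t1 (9c) ⇒ 9c, clock 26
[3] DMA t3→B (7c) ∥ CU A:t2 (5c) ⇒ 7c, clock 33
[4] DMA t4→A (8c) ∥ CU B:t3 (9c) ⇒ 9c, clock 42
[5] DMA idle ∥ CU A:t4 (3c) ⇒ 3c, clock 45

step 4: A=load:t4 B=compute:t3 [compute-bound]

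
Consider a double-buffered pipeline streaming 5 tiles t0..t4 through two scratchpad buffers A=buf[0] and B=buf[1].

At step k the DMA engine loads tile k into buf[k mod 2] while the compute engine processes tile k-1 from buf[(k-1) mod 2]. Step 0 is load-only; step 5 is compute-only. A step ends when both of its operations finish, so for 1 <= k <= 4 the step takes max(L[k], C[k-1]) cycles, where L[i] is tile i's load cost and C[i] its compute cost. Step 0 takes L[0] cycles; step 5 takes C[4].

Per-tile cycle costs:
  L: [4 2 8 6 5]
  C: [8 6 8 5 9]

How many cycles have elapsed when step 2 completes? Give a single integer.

k=0 load=t0/4c comp=- wait=4 total=4
k=1 load=t1/2c comp=t0/8c wait=8 total=12
k=2 load=t2/8c comp=t1/6c wait=8 total=20
k=3 load=t3/6c comp=t2/8c wait=8 total=28
k=4 load=t4/5c comp=t3/5c wait=5 total=33
k=5 load=- comp=t4/9c wait=9 total=42

end_cycle[2] = 20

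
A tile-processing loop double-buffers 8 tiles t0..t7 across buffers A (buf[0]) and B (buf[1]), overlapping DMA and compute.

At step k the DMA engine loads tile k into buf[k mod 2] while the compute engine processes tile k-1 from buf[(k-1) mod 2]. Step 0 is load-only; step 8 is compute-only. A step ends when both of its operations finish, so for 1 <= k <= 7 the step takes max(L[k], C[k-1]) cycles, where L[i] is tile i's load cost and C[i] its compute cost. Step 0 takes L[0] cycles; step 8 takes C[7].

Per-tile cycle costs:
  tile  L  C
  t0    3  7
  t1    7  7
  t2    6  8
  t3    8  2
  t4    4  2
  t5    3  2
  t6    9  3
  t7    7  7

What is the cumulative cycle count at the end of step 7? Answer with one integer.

  0. 3=3c; end=3; A:t0 B:-
  1. max(7,7)=7c; end=10; A:t0 B:t1
  2. max(6,7)=7c; end=17; A:t2 B:t1
  3. max(8,8)=8c; end=25; A:t2 B:t3
  4. max(4,2)=4c; end=29; A:t4 B:t3
  5. max(3,2)=3c; end=32; A:t4 B:t5
  6. max(9,2)=9c; end=41; A:t6 B:t5
  7. max(7,3)=7c; end=48; A:t6 B:t7
  8. 7=7c; end=55; A:t6 B:t7

end_cycle[7] = 48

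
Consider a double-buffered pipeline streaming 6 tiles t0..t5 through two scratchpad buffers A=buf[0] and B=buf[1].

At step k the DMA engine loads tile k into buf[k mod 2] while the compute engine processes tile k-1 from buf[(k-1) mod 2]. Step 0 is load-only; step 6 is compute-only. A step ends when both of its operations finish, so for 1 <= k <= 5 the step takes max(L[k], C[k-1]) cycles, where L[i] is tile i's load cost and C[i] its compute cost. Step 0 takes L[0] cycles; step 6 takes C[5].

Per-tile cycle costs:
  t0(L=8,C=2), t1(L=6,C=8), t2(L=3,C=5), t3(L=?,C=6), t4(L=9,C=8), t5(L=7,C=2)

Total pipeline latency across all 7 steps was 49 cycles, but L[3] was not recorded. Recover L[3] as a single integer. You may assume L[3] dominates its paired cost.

L[3] = 8

step 0 = dur = L[0]=8 = 8
step 1 = dur = max(L[1]=6, C[0]=2) = 6
step 2 = dur = max(L[2]=3, C[1]=8) = 8
step 3 = dur = max(L[3]=?, C[2]=5) = L[3]  (unknown; binding)
step 4 = dur = max(L[4]=9, C[3]=6) = 9
step 5 = dur = max(L[5]=7, C[4]=8) = 8
step 6 = dur = C[5]=2 = 2
sum of known step durations = 41
dur[3] = total - known = 49 - 41 = 8
L[3] is the binding max in step 3, so L[3] = dur[3] = 8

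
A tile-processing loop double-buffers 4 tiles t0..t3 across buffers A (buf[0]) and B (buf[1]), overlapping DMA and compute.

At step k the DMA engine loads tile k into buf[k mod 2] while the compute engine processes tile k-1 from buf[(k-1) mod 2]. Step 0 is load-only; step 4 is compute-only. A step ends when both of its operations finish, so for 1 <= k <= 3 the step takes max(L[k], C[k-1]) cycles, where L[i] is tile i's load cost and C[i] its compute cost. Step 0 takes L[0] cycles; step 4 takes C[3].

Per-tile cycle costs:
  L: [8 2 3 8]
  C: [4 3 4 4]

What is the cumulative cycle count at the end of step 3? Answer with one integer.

end_cycle[3] = 23

k=0 load=t0/8c comp=- wait=8 total=8
k=1 load=t1/2c comp=t0/4c wait=4 total=12
k=2 load=t2/3c comp=t1/3c wait=3 total=15
k=3 load=t3/8c comp=t2/4c wait=8 total=23
k=4 load=- comp=t3/4c wait=4 total=27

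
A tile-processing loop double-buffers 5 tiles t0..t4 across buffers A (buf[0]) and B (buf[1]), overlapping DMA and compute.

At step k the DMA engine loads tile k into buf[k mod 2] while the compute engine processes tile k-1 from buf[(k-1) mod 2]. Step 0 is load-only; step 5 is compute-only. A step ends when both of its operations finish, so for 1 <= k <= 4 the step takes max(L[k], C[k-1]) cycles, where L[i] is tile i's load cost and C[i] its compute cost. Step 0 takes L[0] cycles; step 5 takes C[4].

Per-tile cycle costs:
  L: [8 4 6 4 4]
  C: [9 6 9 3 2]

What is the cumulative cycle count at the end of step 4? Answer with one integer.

[0] DMA t0→A (8c) ∥ CU idle ⇒ 8c, clock 8
[1] DMA t1→B (4c) ∥ CU A:t0 (9c) ⇒ 9c, clock 17
[2] DMA t2→A (6c) ∥ CU B:t1 (6c) ⇒ 6c, clock 23
[3] DMA t3→B (4c) ∥ CU A:t2 (9c) ⇒ 9c, clock 32
[4] DMA t4→A (4c) ∥ CU B:t3 (3c) ⇒ 4c, clock 36
[5] DMA idle ∥ CU A:t4 (2c) ⇒ 2c, clock 38

end_cycle[4] = 36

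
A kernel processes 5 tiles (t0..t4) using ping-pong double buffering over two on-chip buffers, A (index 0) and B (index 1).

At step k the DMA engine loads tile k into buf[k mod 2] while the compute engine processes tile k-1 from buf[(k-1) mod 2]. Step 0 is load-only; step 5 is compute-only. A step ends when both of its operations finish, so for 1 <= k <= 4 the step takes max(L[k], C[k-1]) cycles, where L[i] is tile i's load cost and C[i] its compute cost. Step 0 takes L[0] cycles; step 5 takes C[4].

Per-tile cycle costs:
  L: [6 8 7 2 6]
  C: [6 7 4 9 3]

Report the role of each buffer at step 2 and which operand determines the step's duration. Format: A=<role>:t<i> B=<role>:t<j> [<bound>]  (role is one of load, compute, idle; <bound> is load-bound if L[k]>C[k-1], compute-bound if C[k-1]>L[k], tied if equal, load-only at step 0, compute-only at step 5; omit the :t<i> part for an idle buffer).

step 2: A=load:t2 B=compute:t1 [tied]

  0. 6=6c; end=6; A:t0 B:-
  1. max(8,6)=8c; end=14; A:t0 B:t1
  2. max(7,7)=7c; end=21; A:t2 B:t1
  3. max(2,4)=4c; end=25; A:t2 B:t3
  4. max(6,9)=9c; end=34; A:t4 B:t3
  5. 3=3c; end=37; A:t4 B:t3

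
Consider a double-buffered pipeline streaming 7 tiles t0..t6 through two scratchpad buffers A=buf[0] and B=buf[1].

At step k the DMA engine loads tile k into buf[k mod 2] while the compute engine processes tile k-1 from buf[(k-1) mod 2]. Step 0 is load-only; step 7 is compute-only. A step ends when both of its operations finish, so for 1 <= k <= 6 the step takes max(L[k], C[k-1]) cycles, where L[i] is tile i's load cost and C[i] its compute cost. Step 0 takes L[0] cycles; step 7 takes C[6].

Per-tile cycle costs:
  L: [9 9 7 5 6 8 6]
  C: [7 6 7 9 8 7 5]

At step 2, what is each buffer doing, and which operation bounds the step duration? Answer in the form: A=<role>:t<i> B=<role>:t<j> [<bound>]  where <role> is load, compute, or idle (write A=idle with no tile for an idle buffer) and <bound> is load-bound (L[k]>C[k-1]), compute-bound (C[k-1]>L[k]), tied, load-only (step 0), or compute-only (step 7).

step 2: A=load:t2 B=compute:t1 [load-bound]

  0. 9=9c; end=9; A:t0 B:-
  1. max(9,7)=9c; end=18; A:t0 B:t1
  2. max(7,6)=7c; end=25; A:t2 B:t1
  3. max(5,7)=7c; end=32; A:t2 B:t3
  4. max(6,9)=9c; end=41; A:t4 B:t3
  5. max(8,8)=8c; end=49; A:t4 B:t5
  6. max(6,7)=7c; end=56; A:t6 B:t5
  7. 5=5c; end=61; A:t6 B:t5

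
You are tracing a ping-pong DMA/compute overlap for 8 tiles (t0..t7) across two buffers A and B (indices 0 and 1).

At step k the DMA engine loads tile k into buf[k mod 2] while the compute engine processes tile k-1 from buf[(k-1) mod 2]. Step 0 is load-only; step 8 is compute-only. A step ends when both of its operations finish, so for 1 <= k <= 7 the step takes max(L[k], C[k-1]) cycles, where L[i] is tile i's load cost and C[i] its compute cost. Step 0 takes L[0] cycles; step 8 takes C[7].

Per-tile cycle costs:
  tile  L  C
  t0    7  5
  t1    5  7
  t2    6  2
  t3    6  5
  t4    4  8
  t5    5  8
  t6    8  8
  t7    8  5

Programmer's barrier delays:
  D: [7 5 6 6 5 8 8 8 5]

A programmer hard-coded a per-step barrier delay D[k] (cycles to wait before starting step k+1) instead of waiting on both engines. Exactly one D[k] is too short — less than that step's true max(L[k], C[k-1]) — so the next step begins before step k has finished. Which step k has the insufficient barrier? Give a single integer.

k=0 barrier L[0]=7→7c, D[0]=7 ok
k=1 barrier max(L[1]=5,C[0]=5)→5c, D[1]=5 ok
k=2 barrier max(L[2]=6,C[1]=7)→7c, D[2]=6 SHORT
k=3 barrier max(L[3]=6,C[2]=2)→6c, D[3]=6 ok
k=4 barrier max(L[4]=4,C[3]=5)→5c, D[4]=5 ok
k=5 barrier max(L[5]=5,C[4]=8)→8c, D[5]=8 ok
k=6 barrier max(L[6]=8,C[5]=8)→8c, D[6]=8 ok
k=7 barrier max(L[7]=8,C[6]=8)→8c, D[7]=8 ok
k=8 barrier C[7]=5→5c, D[8]=5 ok

hazard at step 2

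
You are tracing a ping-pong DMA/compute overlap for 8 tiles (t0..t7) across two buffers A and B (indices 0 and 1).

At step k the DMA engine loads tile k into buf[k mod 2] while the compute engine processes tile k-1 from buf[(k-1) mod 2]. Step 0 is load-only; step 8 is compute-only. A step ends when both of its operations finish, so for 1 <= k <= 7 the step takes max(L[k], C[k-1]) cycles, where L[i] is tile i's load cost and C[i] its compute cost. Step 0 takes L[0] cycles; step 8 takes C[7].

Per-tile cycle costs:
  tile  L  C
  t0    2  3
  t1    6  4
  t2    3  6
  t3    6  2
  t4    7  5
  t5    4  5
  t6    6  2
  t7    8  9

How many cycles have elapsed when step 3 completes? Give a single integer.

k=0 load=t0/2c comp=- wait=2 total=2
k=1 load=t1/6c comp=t0/3c wait=6 total=8
k=2 load=t2/3c comp=t1/4c wait=4 total=12
k=3 load=t3/6c comp=t2/6c wait=6 total=18
k=4 load=t4/7c comp=t3/2c wait=7 total=25
k=5 load=t5/4c comp=t4/5c wait=5 total=30
k=6 load=t6/6c comp=t5/5c wait=6 total=36
k=7 load=t7/8c comp=t6/2c wait=8 total=44
k=8 load=- comp=t7/9c wait=9 total=53

end_cycle[3] = 18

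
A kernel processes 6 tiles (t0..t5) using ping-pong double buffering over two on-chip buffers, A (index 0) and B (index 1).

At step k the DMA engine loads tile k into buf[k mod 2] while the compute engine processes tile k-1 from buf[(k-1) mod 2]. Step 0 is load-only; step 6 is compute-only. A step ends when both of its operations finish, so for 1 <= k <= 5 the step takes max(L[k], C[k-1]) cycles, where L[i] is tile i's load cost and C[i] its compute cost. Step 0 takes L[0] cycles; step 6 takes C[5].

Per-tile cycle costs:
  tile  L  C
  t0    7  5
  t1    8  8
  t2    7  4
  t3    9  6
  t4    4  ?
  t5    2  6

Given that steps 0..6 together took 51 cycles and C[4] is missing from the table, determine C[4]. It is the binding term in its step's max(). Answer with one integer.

step 0 | dur = L[0]=7 = 7
step 1 | dur = max(L[1]=8, C[0]=5) = 8
step 2 | dur = max(L[2]=7, C[1]=8) = 8
step 3 | dur = max(L[3]=9, C[2]=4) = 9
step 4 | dur = max(L[4]=4, C[3]=6) = 6
step 5 | dur = max(L[5]=2, C[4]=?) = C[4]  (unknown; binding)
step 6 | dur = C[5]=6 = 6
sum of known step durations = 44
dur[5] = total - known = 51 - 44 = 7
C[4] is the binding max in step 5, so C[4] = dur[5] = 7

C[4] = 7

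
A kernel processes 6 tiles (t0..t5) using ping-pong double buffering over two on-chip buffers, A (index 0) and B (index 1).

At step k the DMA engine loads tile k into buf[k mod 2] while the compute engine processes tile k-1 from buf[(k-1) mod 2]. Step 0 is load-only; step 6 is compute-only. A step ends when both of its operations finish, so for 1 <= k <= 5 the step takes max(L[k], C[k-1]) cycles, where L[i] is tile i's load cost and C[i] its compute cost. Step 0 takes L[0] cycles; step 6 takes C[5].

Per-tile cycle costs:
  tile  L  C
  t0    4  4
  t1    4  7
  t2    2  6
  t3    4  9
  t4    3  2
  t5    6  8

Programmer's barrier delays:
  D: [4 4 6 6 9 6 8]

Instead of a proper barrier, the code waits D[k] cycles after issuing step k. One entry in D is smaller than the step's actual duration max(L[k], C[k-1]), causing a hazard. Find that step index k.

step 0: need L[0]=4 = 4; D[0]=4 ok
step 1: need max(L[1]=4,C[0]=4) = 4; D[1]=4 ok
step 2: need max(L[2]=2,C[1]=7) = 7; D[2]=6 SHORT
step 3: need max(L[3]=4,C[2]=6) = 6; D[3]=6 ok
step 4: need max(L[4]=3,C[3]=9) = 9; D[4]=9 ok
step 5: need max(L[5]=6,C[4]=2) = 6; D[5]=6 ok
step 6: need C[5]=8 = 8; D[6]=8 ok

hazard at step 2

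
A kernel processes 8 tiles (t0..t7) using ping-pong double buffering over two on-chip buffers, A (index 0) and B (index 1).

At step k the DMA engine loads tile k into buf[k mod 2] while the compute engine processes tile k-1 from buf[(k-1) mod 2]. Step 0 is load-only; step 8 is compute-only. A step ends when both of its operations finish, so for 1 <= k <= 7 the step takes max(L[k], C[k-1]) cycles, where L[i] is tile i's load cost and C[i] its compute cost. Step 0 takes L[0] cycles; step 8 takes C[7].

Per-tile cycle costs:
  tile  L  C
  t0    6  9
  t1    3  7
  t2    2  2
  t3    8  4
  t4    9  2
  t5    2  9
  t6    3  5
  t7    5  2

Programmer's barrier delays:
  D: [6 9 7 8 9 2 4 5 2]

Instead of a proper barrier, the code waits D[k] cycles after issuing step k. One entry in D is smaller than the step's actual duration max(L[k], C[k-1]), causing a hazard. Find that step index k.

hazard at step 6

k=0 barrier L[0]=6→6c, D[0]=6 ok
k=1 barrier max(L[1]=3,C[0]=9)→9c, D[1]=9 ok
k=2 barrier max(L[2]=2,C[1]=7)→7c, D[2]=7 ok
k=3 barrier max(L[3]=8,C[2]=2)→8c, D[3]=8 ok
k=4 barrier max(L[4]=9,C[3]=4)→9c, D[4]=9 ok
k=5 barrier max(L[5]=2,C[4]=2)→2c, D[5]=2 ok
k=6 barrier max(L[6]=3,C[5]=9)→9c, D[6]=4 SHORT
k=7 barrier max(L[7]=5,C[6]=5)→5c, D[7]=5 ok
k=8 barrier C[7]=2→2c, D[8]=2 ok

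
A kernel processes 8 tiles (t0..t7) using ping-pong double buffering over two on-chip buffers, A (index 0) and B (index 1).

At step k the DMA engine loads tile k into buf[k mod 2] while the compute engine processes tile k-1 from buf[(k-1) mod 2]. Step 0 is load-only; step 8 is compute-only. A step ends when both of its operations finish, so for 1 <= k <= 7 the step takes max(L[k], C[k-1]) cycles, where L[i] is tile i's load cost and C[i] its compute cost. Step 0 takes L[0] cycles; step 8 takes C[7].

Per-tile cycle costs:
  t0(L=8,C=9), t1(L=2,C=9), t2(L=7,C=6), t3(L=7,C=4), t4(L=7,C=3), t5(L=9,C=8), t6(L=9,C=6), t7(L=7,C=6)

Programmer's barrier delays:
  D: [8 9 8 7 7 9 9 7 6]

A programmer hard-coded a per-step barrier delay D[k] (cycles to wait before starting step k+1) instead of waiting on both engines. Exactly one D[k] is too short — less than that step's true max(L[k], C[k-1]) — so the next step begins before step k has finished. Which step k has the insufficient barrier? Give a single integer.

hazard at step 2

[0] required=L[0]=8=8 vs D=8 ok
[1] required=max(L[1]=2,C[0]=9)=9 vs D=9 ok
[2] required=max(L[2]=7,C[1]=9)=9 vs D=8 SHORT
[3] required=max(L[3]=7,C[2]=6)=7 vs D=7 ok
[4] required=max(L[4]=7,C[3]=4)=7 vs D=7 ok
[5] required=max(L[5]=9,C[4]=3)=9 vs D=9 ok
[6] required=max(L[6]=9,C[5]=8)=9 vs D=9 ok
[7] required=max(L[7]=7,C[6]=6)=7 vs D=7 ok
[8] required=C[7]=6=6 vs D=6 ok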